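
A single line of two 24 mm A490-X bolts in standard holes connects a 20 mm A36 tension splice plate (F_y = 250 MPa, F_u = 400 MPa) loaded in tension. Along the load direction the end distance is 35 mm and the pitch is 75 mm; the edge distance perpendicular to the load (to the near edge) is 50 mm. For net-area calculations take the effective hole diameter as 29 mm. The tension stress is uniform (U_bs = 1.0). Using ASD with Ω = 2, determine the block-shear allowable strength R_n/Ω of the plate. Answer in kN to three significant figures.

Shear plane L_v = 35 + 1·75 = 110 mm; A_gv = 110 × 20 = 2200 mm².
A_nv = (110 − 1.5·29) × 20 = 1330 mm².
A_nt = (50 − 0.5·29) × 20 = 710 mm².
0.6 F_u A_nv = 319.2 kN; 0.6 F_y A_gv = 330 kN → shear rupture governs the shear term.
R_n = 319.2 + 1.0 × 400 × 710 / 1000 = 603.2 kN.
Allowable strength R_n/Ω = 603.2 / 2 = 302 kN.

302 kN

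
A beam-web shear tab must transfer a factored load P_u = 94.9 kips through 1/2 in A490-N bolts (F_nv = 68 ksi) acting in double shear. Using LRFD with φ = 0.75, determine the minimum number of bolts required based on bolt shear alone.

5 bolts

A_b = π·0.5²/4 = 0.1963 in².
Per-bolt design strength φR_n = 0.75 × 68 × 0.1963 × 2 = 20.03 kips.
n ≥ 94.9 / 20.03 = 4.738 → use 5 bolts.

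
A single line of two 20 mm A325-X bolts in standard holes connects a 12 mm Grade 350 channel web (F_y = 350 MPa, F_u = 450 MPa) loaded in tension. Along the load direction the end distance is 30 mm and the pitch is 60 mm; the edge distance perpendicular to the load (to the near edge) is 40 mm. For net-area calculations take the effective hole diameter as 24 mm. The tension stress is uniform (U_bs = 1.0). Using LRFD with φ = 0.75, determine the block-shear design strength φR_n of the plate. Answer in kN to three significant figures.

245 kN

Shear plane L_v = 30 + 1·60 = 90 mm; A_gv = 90 × 12 = 1080 mm².
A_nv = (90 − 1.5·24) × 12 = 648 mm².
A_nt = (40 − 0.5·24) × 12 = 336 mm².
0.6 F_u A_nv = 175 kN; 0.6 F_y A_gv = 226.8 kN → shear rupture governs the shear term.
R_n = 175 + 1.0 × 450 × 336 / 1000 = 326.2 kN.
Design strength φR_n = 0.75 × 326.2 = 245 kN.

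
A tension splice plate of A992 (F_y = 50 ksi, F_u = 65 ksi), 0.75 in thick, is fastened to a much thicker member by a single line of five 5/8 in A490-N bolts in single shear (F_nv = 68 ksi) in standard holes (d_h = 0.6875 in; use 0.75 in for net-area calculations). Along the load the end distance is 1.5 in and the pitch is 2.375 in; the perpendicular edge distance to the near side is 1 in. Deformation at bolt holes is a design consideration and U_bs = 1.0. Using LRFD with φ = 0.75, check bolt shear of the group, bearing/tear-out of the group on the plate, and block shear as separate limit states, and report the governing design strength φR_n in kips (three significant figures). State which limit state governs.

78.2 kips (bolt shear governs)

Bolt shear: A_b = π·0.625²/4 = 0.3068 in²; R_n = 68 × 0.3068 × 5 × 1 = 104.3 kips → 0.75 × 104.3 = 78.2 kips.
Bearing: edge l_c = 1.156, r_n = 67.64 kips; interior l_c = 1.688, r_n = 73.12 kips; R_n = 67.64 + 4·73.12 = 360.1 kips → 270 kips.
Block shear: A_gv = 8.25, A_nv = 5.719, A_nt = 0.4688 in²; R_n = min(0.6F_uA_nv, 0.6F_yA_gv) + U_bs·F_u·A_nt = 253.5 kips → 190 kips.
Bolt shear governs: 78.2 kips.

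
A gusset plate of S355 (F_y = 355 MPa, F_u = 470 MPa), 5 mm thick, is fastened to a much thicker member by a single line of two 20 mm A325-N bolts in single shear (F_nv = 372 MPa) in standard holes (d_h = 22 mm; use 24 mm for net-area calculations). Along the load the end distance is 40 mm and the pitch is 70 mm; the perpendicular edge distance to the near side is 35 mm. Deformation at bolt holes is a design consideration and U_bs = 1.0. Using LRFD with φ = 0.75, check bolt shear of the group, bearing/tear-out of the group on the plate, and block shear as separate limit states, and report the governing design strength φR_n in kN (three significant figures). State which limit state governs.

Bolt shear: A_b = π·20²/4 = 314.2 mm²; R_n = 372 × 314.2 × 2 × 1 / 1000 = 233.7 kN → 0.75 × 233.7 = 175 kN.
Bearing: edge l_c = 29, r_n = 81.78 kN; interior l_c = 48, r_n = 112.8 kN; R_n = 81.78 + 1·112.8 = 194.6 kN → 146 kN.
Block shear: A_gv = 550, A_nv = 370, A_nt = 115 mm²; R_n = min(0.6F_uA_nv, 0.6F_yA_gv) + U_bs·F_u·A_nt = 158.4 kN → 119 kN.
Block shear governs: 119 kN.

119 kN (block shear governs)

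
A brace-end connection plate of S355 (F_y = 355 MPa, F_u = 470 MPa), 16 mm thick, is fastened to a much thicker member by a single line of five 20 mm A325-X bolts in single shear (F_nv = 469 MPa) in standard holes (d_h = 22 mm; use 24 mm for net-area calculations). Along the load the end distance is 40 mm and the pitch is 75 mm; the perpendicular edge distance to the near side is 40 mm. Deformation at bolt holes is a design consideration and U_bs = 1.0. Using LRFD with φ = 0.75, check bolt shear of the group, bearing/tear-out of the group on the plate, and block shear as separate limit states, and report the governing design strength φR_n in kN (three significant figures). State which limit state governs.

Bolt shear: A_b = π·20²/4 = 314.2 mm²; R_n = 469 × 314.2 × 5 × 1 / 1000 = 736.7 kN → 0.75 × 736.7 = 553 kN.
Bearing: edge l_c = 29, r_n = 261.7 kN; interior l_c = 53, r_n = 361 kN; R_n = 261.7 + 4·361 = 1706 kN → 1280 kN.
Block shear: A_gv = 5440, A_nv = 3712, A_nt = 448 mm²; R_n = min(0.6F_uA_nv, 0.6F_yA_gv) + U_bs·F_u·A_nt = 1257 kN → 943 kN.
Bolt shear governs: 553 kN.

553 kN (bolt shear governs)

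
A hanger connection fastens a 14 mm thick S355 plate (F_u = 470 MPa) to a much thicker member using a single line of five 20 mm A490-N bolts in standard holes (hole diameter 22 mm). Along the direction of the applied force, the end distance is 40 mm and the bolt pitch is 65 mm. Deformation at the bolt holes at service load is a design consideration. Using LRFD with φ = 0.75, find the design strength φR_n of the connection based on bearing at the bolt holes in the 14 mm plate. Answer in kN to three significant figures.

Per bolt r_n = 1.2 l_c t F_u ≤ 2.4 d t F_u; upper limit = 2.4 × 20 × 14 × 470 / 1000 = 315.8 kN.
Edge bolt: l_c = 40 − 22/2 = 29 mm → 1.2 × 29 × 14 × 470 / 1000 = 229 → r_n = 229 kN.
Interior bolts: l_c = 65 − 22 = 43 mm → 1.2 × 43 × 14 × 470 / 1000 = 339.5 → r_n = 315.8 kN.
R_n = 1 × 229 + 4 × 315.8 = 1492 kN.
Design strength φR_n = 0.75 × 1492 = 1120 kN.

1120 kN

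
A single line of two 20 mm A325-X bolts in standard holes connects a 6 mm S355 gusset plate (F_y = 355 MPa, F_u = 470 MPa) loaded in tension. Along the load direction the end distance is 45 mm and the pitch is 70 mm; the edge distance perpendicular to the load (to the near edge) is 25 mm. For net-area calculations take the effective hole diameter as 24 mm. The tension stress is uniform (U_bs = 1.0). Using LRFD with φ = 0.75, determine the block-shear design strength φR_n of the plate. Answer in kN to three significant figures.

Shear plane L_v = 45 + 1·70 = 115 mm; A_gv = 115 × 6 = 690 mm².
A_nv = (115 − 1.5·24) × 6 = 474 mm².
A_nt = (25 − 0.5·24) × 6 = 78 mm².
0.6 F_u A_nv = 133.7 kN; 0.6 F_y A_gv = 147 kN → shear rupture governs the shear term.
R_n = 133.7 + 1.0 × 470 × 78 / 1000 = 170.3 kN.
Design strength φR_n = 0.75 × 170.3 = 128 kN.

128 kN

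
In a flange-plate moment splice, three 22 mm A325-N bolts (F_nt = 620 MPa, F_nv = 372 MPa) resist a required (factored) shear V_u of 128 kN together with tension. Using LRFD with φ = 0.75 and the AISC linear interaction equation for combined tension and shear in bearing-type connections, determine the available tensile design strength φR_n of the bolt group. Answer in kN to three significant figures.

476 kN

A_b = π·22²/4 = 380.1 mm²; f_rv = 128 × 1000 / (3 × 380.1) = 112.2 MPa.
F'_nt = 1.3 F_nt − (F_nt / φF_nv) f_rv = 1.3·620 − (620/(0.75·372))·112.2 = 556.6 MPa, capped at F_nt → F'_nt = 556.6 MPa.
R_n = F'_nt · A_b · n = 556.6 × 380.1 × 3 / 1000 = 634.7 kN.
Design strength φR_n = 0.75 × 634.7 = 476 kN.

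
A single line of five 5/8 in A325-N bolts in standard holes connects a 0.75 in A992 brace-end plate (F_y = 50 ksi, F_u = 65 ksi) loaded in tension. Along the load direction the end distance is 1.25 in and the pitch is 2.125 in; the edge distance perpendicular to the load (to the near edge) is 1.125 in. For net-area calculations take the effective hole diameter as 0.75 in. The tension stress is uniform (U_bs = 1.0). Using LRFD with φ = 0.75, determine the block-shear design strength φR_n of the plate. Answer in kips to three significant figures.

167 kips

Shear plane L_v = 1.25 + 4·2.125 = 9.75 in; A_gv = 9.75 × 0.75 = 7.312 in².
A_nv = (9.75 − 4.5·0.75) × 0.75 = 4.781 in².
A_nt = (1.125 − 0.5·0.75) × 0.75 = 0.5625 in².
0.6 F_u A_nv = 186.5 kips; 0.6 F_y A_gv = 219.4 kips → shear rupture governs the shear term.
R_n = 186.5 + 1.0 × 65 × 0.5625 = 223 kips.
Design strength φR_n = 0.75 × 223 = 167 kips.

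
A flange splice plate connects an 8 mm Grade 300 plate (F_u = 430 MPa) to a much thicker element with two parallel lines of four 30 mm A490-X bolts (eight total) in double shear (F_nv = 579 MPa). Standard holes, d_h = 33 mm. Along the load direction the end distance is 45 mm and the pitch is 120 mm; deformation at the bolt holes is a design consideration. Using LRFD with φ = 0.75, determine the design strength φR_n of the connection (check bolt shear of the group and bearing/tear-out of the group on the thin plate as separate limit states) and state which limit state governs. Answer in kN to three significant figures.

1290 kN (bearing governs)

Bolt shear: A_b = π·30²/4 = 706.9 mm²; R_n = 579 × 706.9 × 8 × 2 / 1000 = 6548 kN → 0.75 × 6548 = 4910 kN.
Bearing (1.2 l_c t F_u ≤ 2.4 d t F_u): upper limit = 2.4·30·8·430 / 1000 = 247.7 kN.
  Edge l_c = 45 − 33/2 = 28.5 → r_n = 117.6 kN; interior l_c = 120 − 33 = 87 → r_n = 247.7 kN.
  R_n,bearing = 2·117.6 + 6·247.7 = 1721 kN → 0.75 × 1721 = 1290 kN.
Bearing governs: 1290 kN.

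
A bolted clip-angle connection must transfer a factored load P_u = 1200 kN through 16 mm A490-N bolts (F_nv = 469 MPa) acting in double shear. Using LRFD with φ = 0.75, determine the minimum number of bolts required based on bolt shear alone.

A_b = π·16²/4 = 201.1 mm².
Per-bolt design strength φR_n = 0.75 × 469 × 201.1 × 2 / 1000 = 141.4 kN.
n ≥ 1200 / 141.4 = 8.484 → use 9 bolts.

9 bolts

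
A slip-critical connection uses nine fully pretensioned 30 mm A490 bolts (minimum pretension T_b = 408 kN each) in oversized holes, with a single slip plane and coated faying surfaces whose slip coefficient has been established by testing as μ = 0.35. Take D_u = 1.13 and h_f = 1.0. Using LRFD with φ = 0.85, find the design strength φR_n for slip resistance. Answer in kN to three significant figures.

1230 kN

R_n = μ · D_u · h_f · T_b · n_s · n_b = 0.35 × 1.13 × 1.0 × 408 × 1 × 9 = 1452 kN.
Design strength φR_n = 0.85 × 1452 = 1230 kN.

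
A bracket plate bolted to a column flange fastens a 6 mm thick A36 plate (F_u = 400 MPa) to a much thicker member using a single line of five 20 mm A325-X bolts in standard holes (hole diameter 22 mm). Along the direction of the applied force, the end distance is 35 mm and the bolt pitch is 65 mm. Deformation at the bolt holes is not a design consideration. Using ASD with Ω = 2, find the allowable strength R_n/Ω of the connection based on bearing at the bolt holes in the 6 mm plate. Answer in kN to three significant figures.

331 kN

Per bolt r_n = 1.5 l_c t F_u ≤ 3.0 d t F_u; upper limit = 3.0 × 20 × 6 × 400 / 1000 = 144 kN.
Edge bolt: l_c = 35 − 22/2 = 24 mm → 1.5 × 24 × 6 × 400 / 1000 = 86.4 → r_n = 86.4 kN.
Interior bolts: l_c = 65 − 22 = 43 mm → 1.5 × 43 × 6 × 400 / 1000 = 154.8 → r_n = 144 kN.
R_n = 1 × 86.4 + 4 × 144 = 662.4 kN.
Allowable strength R_n/Ω = 662.4 / 2 = 331 kN.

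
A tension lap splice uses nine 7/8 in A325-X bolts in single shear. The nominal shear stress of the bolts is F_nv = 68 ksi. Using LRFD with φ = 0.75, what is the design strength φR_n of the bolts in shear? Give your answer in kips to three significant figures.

276 kips

A_b = π × 0.875² / 4 = 0.6013 in².
R_n = F_nv · A_b · n · n_s = 68 × 0.6013 × 9 × 1 = 368 kips.
Design strength φR_n = 0.75 × 368 = 276 kips.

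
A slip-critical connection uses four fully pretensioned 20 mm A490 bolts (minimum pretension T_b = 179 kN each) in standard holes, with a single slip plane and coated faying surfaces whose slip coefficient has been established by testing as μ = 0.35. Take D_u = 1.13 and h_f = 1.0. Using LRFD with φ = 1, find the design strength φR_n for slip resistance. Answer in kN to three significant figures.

R_n = μ · D_u · h_f · T_b · n_s · n_b = 0.35 × 1.13 × 1.0 × 179 × 1 × 4 = 283.2 kN.
Design strength φR_n = 1 × 283.2 = 283 kN.

283 kN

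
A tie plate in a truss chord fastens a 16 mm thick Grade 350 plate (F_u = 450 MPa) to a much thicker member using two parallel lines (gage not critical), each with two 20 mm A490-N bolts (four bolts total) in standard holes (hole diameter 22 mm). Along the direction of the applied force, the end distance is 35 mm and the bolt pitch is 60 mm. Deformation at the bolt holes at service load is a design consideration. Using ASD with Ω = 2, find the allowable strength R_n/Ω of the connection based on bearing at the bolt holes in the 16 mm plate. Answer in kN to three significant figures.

Per bolt r_n = 1.2 l_c t F_u ≤ 2.4 d t F_u; upper limit = 2.4 × 20 × 16 × 450 / 1000 = 345.6 kN.
Edge bolt: l_c = 35 − 22/2 = 24 mm → 1.2 × 24 × 16 × 450 / 1000 = 207.4 → r_n = 207.4 kN.
Interior bolts: l_c = 60 − 22 = 38 mm → 1.2 × 38 × 16 × 450 / 1000 = 328.3 → r_n = 328.3 kN.
R_n = 2 × 207.4 + 2 × 328.3 = 1071 kN.
Allowable strength R_n/Ω = 1071 / 2 = 536 kN.

536 kN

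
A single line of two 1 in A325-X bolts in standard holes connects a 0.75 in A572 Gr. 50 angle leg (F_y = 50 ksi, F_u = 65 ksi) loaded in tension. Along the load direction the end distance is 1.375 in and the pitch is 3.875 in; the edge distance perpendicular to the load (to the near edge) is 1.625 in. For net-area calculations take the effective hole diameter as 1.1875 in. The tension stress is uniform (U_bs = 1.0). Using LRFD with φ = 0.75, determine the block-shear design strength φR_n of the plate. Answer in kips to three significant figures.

114 kips

Shear plane L_v = 1.375 + 1·3.875 = 5.25 in; A_gv = 5.25 × 0.75 = 3.938 in².
A_nv = (5.25 − 1.5·1.1875) × 0.75 = 2.602 in².
A_nt = (1.625 − 0.5·1.1875) × 0.75 = 0.7734 in².
0.6 F_u A_nv = 101.5 kips; 0.6 F_y A_gv = 118.1 kips → shear rupture governs the shear term.
R_n = 101.5 + 1.0 × 65 × 0.7734 = 151.7 kips.
Design strength φR_n = 0.75 × 151.7 = 114 kips.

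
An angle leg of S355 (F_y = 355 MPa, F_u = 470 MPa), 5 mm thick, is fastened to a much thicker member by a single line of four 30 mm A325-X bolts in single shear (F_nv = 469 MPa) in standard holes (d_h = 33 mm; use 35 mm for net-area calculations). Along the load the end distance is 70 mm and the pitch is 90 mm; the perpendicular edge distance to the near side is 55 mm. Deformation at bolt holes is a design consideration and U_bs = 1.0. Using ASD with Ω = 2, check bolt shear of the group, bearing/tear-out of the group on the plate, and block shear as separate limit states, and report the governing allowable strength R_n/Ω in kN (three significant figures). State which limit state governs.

197 kN (block shear governs)

Bolt shear: A_b = π·30²/4 = 706.9 mm²; R_n = 469 × 706.9 × 4 × 1 / 1000 = 1326 kN → 1326 / 2 = 663 kN.
Bearing: edge l_c = 53.5, r_n = 150.9 kN; interior l_c = 57, r_n = 160.7 kN; R_n = 150.9 + 3·160.7 = 633.1 kN → 317 kN.
Block shear: A_gv = 1700, A_nv = 1088, A_nt = 187.5 mm²; R_n = min(0.6F_uA_nv, 0.6F_yA_gv) + U_bs·F_u·A_nt = 394.8 kN → 197 kN.
Block shear governs: 197 kN.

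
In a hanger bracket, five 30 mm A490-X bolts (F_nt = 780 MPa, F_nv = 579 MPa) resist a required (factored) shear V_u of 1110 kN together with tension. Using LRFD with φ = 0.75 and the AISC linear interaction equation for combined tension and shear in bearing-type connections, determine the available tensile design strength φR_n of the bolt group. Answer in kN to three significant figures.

A_b = π·30²/4 = 706.9 mm²; f_rv = 1110 × 1000 / (5 × 706.9) = 314.1 MPa.
F'_nt = 1.3 F_nt − (F_nt / φF_nv) f_rv = 1.3·780 − (780/(0.75·579))·314.1 = 449.9 MPa, capped at F_nt → F'_nt = 449.9 MPa.
R_n = F'_nt · A_b · n = 449.9 × 706.9 × 5 / 1000 = 1590 kN.
Design strength φR_n = 0.75 × 1590 = 1190 kN.

1190 kN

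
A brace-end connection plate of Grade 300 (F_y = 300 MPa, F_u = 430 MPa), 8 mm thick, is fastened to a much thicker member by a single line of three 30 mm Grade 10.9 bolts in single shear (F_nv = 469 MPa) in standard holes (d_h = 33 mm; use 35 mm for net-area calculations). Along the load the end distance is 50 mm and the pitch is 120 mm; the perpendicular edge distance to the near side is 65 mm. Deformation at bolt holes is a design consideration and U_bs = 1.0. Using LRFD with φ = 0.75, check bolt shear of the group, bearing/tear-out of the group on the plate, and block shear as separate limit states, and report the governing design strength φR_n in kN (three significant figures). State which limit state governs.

436 kN (block shear governs)

Bolt shear: A_b = π·30²/4 = 706.9 mm²; R_n = 469 × 706.9 × 3 × 1 / 1000 = 994.5 kN → 0.75 × 994.5 = 746 kN.
Bearing: edge l_c = 33.5, r_n = 138.3 kN; interior l_c = 87, r_n = 247.7 kN; R_n = 138.3 + 2·247.7 = 633.6 kN → 475 kN.
Block shear: A_gv = 2320, A_nv = 1620, A_nt = 380 mm²; R_n = min(0.6F_uA_nv, 0.6F_yA_gv) + U_bs·F_u·A_nt = 581 kN → 436 kN.
Block shear governs: 436 kN.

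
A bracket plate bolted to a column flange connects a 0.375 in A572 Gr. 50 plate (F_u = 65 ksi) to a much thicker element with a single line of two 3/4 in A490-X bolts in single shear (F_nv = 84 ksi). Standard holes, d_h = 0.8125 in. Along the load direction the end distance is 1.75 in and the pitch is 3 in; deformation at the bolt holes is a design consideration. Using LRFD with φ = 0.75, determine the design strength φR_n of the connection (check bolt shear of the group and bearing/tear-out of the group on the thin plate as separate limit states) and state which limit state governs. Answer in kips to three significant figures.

Bolt shear: A_b = π·0.75²/4 = 0.4418 in²; R_n = 84 × 0.4418 × 2 × 1 = 74.22 kips → 0.75 × 74.22 = 55.7 kips.
Bearing (1.2 l_c t F_u ≤ 2.4 d t F_u): upper limit = 2.4·0.75·0.375·65 = 43.87 kips.
  Edge l_c = 1.75 − 0.8125/2 = 1.344 → r_n = 39.3 kips; interior l_c = 3 − 0.8125 = 2.188 → r_n = 43.87 kips.
  R_n,bearing = 1·39.3 + 1·43.87 = 83.18 kips → 0.75 × 83.18 = 62.4 kips.
Bolt shear governs: 55.7 kips.

55.7 kips (bolt shear governs)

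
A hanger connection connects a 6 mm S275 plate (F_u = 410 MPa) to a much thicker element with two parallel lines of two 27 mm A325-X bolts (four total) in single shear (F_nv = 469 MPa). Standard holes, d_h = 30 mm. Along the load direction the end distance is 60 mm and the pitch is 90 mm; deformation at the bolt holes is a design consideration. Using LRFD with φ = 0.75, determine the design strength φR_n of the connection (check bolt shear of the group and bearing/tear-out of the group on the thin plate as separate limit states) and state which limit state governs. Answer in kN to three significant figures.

Bolt shear: A_b = π·27²/4 = 572.6 mm²; R_n = 469 × 572.6 × 4 × 1 / 1000 = 1074 kN → 0.75 × 1074 = 806 kN.
Bearing (1.2 l_c t F_u ≤ 2.4 d t F_u): upper limit = 2.4·27·6·410 / 1000 = 159.4 kN.
  Edge l_c = 60 − 30/2 = 45 → r_n = 132.8 kN; interior l_c = 90 − 30 = 60 → r_n = 159.4 kN.
  R_n,bearing = 2·132.8 + 2·159.4 = 584.5 kN → 0.75 × 584.5 = 438 kN.
Bearing governs: 438 kN.

438 kN (bearing governs)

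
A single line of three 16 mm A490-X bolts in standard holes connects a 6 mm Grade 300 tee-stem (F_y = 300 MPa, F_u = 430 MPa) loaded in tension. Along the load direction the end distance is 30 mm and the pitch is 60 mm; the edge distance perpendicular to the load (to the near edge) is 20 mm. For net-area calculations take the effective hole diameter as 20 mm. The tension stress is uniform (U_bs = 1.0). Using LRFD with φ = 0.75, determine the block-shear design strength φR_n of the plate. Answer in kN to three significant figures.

Shear plane L_v = 30 + 2·60 = 150 mm; A_gv = 150 × 6 = 900 mm².
A_nv = (150 − 2.5·20) × 6 = 600 mm².
A_nt = (20 − 0.5·20) × 6 = 60 mm².
0.6 F_u A_nv = 154.8 kN; 0.6 F_y A_gv = 162 kN → shear rupture governs the shear term.
R_n = 154.8 + 1.0 × 430 × 60 / 1000 = 180.6 kN.
Design strength φR_n = 0.75 × 180.6 = 135 kN.

135 kN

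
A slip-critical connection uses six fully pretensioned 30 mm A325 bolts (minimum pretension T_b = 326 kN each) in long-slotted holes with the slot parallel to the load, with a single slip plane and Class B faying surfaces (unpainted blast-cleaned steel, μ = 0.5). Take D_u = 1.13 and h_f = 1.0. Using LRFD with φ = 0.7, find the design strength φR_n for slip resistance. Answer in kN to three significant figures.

774 kN

R_n = μ · D_u · h_f · T_b · n_s · n_b = 0.5 × 1.13 × 1.0 × 326 × 1 × 6 = 1105 kN.
Design strength φR_n = 0.7 × 1105 = 774 kN.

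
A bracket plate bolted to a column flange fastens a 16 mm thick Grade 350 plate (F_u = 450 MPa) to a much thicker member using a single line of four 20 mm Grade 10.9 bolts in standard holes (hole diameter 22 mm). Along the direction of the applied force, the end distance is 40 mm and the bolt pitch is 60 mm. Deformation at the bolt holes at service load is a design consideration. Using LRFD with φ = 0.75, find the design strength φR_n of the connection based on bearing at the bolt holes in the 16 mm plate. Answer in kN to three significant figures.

927 kN

Per bolt r_n = 1.2 l_c t F_u ≤ 2.4 d t F_u; upper limit = 2.4 × 20 × 16 × 450 / 1000 = 345.6 kN.
Edge bolt: l_c = 40 − 22/2 = 29 mm → 1.2 × 29 × 16 × 450 / 1000 = 250.6 → r_n = 250.6 kN.
Interior bolts: l_c = 60 − 22 = 38 mm → 1.2 × 38 × 16 × 450 / 1000 = 328.3 → r_n = 328.3 kN.
R_n = 1 × 250.6 + 3 × 328.3 = 1236 kN.
Design strength φR_n = 0.75 × 1236 = 927 kN.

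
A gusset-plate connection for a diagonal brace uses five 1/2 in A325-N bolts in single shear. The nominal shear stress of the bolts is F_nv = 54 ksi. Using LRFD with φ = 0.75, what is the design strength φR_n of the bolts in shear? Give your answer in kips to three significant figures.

39.8 kips

A_b = π × 0.5² / 4 = 0.1963 in².
R_n = F_nv · A_b · n · n_s = 54 × 0.1963 × 5 × 1 = 53.01 kips.
Design strength φR_n = 0.75 × 53.01 = 39.8 kips.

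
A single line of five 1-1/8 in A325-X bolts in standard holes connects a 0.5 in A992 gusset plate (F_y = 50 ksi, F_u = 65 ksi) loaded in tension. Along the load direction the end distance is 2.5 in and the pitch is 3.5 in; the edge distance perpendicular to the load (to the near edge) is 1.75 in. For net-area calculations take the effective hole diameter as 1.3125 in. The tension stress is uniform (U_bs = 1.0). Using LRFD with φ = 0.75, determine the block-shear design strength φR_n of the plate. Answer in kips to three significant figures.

Shear plane L_v = 2.5 + 4·3.5 = 16.5 in; A_gv = 16.5 × 0.5 = 8.25 in².
A_nv = (16.5 − 4.5·1.3125) × 0.5 = 5.297 in².
A_nt = (1.75 − 0.5·1.3125) × 0.5 = 0.5469 in².
0.6 F_u A_nv = 206.6 kips; 0.6 F_y A_gv = 247.5 kips → shear rupture governs the shear term.
R_n = 206.6 + 1.0 × 65 × 0.5469 = 242.1 kips.
Design strength φR_n = 0.75 × 242.1 = 182 kips.

182 kips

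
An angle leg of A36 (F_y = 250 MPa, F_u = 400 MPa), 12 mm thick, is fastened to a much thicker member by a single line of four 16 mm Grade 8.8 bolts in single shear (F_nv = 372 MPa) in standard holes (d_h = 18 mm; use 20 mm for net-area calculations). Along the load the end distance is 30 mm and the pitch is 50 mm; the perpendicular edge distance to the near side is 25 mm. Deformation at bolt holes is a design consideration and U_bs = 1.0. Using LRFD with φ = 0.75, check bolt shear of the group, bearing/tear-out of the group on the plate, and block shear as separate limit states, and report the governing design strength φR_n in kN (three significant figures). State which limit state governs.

Bolt shear: A_b = π·16²/4 = 201.1 mm²; R_n = 372 × 201.1 × 4 × 1 / 1000 = 299.2 kN → 0.75 × 299.2 = 224 kN.
Bearing: edge l_c = 21, r_n = 121 kN; interior l_c = 32, r_n = 184.3 kN; R_n = 121 + 3·184.3 = 673.9 kN → 505 kN.
Block shear: A_gv = 2160, A_nv = 1320, A_nt = 180 mm²; R_n = min(0.6F_uA_nv, 0.6F_yA_gv) + U_bs·F_u·A_nt = 388.8 kN → 292 kN.
Bolt shear governs: 224 kN.

224 kN (bolt shear governs)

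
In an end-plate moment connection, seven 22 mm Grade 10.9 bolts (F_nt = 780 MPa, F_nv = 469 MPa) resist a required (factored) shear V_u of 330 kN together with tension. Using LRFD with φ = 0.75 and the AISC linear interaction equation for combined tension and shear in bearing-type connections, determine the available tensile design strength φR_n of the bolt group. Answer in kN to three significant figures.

A_b = π·22²/4 = 380.1 mm²; f_rv = 330 × 1000 / (7 × 380.1) = 124 MPa.
F'_nt = 1.3 F_nt − (F_nt / φF_nv) f_rv = 1.3·780 − (780/(0.75·469))·124 = 739 MPa, capped at F_nt → F'_nt = 739 MPa.
R_n = F'_nt · A_b · n = 739 × 380.1 × 7 / 1000 = 1966 kN.
Design strength φR_n = 0.75 × 1966 = 1470 kN.

1470 kN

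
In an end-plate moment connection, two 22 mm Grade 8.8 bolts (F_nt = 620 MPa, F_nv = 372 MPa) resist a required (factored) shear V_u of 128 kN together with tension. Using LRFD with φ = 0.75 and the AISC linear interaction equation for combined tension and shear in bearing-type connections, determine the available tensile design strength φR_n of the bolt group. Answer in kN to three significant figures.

246 kN

A_b = π·22²/4 = 380.1 mm²; f_rv = 128 × 1000 / (2 × 380.1) = 168.4 MPa.
F'_nt = 1.3 F_nt − (F_nt / φF_nv) f_rv = 1.3·620 − (620/(0.75·372))·168.4 = 431.9 MPa, capped at F_nt → F'_nt = 431.9 MPa.
R_n = F'_nt · A_b · n = 431.9 × 380.1 × 2 / 1000 = 328.3 kN.
Design strength φR_n = 0.75 × 328.3 = 246 kN.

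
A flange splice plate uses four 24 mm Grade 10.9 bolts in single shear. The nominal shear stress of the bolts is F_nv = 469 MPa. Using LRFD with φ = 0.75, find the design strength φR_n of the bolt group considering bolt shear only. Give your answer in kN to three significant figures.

A_b = π × 24² / 4 = 452.4 mm².
R_n = F_nv · A_b · n · n_s = 469 × 452.4 × 4 × 1 / 1000 = 848.7 kN.
Design strength φR_n = 0.75 × 848.7 = 637 kN.

637 kN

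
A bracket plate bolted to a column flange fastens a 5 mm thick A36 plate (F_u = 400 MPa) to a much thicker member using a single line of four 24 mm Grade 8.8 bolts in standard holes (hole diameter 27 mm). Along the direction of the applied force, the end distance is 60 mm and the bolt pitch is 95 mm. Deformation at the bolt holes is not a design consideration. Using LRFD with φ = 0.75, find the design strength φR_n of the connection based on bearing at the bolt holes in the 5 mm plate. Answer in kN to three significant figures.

Per bolt r_n = 1.5 l_c t F_u ≤ 3.0 d t F_u; upper limit = 3.0 × 24 × 5 × 400 / 1000 = 144 kN.
Edge bolt: l_c = 60 − 27/2 = 46.5 mm → 1.5 × 46.5 × 5 × 400 / 1000 = 139.5 → r_n = 139.5 kN.
Interior bolts: l_c = 95 − 27 = 68 mm → 1.5 × 68 × 5 × 400 / 1000 = 204 → r_n = 144 kN.
R_n = 1 × 139.5 + 3 × 144 = 571.5 kN.
Design strength φR_n = 0.75 × 571.5 = 429 kN.

429 kN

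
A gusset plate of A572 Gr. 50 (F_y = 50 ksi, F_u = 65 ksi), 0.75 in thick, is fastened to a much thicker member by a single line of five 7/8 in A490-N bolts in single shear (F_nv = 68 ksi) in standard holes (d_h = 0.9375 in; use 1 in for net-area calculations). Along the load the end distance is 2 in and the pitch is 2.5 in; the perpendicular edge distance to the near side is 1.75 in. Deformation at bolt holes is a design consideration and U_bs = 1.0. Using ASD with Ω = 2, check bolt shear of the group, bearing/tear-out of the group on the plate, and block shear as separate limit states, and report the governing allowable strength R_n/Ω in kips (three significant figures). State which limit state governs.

Bolt shear: A_b = π·0.875²/4 = 0.6013 in²; R_n = 68 × 0.6013 × 5 × 1 = 204.4 kips → 204.4 / 2 = 102 kips.
Bearing: edge l_c = 1.531, r_n = 89.58 kips; interior l_c = 1.562, r_n = 91.41 kips; R_n = 89.58 + 4·91.41 = 455.2 kips → 228 kips.
Block shear: A_gv = 9, A_nv = 5.625, A_nt = 0.9375 in²; R_n = min(0.6F_uA_nv, 0.6F_yA_gv) + U_bs·F_u·A_nt = 280.3 kips → 140 kips.
Bolt shear governs: 102 kips.

102 kips (bolt shear governs)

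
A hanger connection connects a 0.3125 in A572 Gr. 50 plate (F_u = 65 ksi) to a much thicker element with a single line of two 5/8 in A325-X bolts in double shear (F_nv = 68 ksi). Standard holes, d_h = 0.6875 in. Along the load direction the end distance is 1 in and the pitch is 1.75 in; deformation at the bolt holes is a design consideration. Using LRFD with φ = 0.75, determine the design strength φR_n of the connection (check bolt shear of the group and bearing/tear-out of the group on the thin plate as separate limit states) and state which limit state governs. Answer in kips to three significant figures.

31.4 kips (bearing governs)

Bolt shear: A_b = π·0.625²/4 = 0.3068 in²; R_n = 68 × 0.3068 × 2 × 2 = 83.45 kips → 0.75 × 83.45 = 62.6 kips.
Bearing (1.2 l_c t F_u ≤ 2.4 d t F_u): upper limit = 2.4·0.625·0.3125·65 = 30.47 kips.
  Edge l_c = 1 − 0.6875/2 = 0.6562 → r_n = 16 kips; interior l_c = 1.75 − 0.6875 = 1.062 → r_n = 25.9 kips.
  R_n,bearing = 1·16 + 1·25.9 = 41.89 kips → 0.75 × 41.89 = 31.4 kips.
Bearing governs: 31.4 kips.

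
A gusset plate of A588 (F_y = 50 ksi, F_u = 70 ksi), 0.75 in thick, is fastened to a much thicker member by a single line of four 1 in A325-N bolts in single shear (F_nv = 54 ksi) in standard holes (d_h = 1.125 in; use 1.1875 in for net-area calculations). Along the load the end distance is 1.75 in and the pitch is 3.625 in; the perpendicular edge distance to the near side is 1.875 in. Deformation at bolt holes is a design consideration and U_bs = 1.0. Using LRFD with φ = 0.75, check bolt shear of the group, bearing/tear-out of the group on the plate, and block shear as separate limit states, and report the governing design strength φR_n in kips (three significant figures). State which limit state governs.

Bolt shear: A_b = π·1²/4 = 0.7854 in²; R_n = 54 × 0.7854 × 4 × 1 = 169.6 kips → 0.75 × 169.6 = 127 kips.
Bearing: edge l_c = 1.188, r_n = 74.81 kips; interior l_c = 2.5, r_n = 126 kips; R_n = 74.81 + 3·126 = 452.8 kips → 340 kips.
Block shear: A_gv = 9.469, A_nv = 6.352, A_nt = 0.9609 in²; R_n = min(0.6F_uA_nv, 0.6F_yA_gv) + U_bs·F_u·A_nt = 334 kips → 251 kips.
Bolt shear governs: 127 kips.

127 kips (bolt shear governs)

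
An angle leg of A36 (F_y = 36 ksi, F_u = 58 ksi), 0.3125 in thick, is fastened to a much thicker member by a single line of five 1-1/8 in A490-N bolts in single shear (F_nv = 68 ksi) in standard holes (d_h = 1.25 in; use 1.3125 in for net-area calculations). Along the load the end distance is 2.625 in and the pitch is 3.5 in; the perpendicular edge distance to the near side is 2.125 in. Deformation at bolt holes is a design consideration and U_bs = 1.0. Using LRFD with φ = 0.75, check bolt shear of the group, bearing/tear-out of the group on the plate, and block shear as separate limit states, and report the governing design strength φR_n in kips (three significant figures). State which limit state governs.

104 kips (block shear governs)

Bolt shear: A_b = π·1.125²/4 = 0.994 in²; R_n = 68 × 0.994 × 5 × 1 = 338 kips → 0.75 × 338 = 253 kips.
Bearing: edge l_c = 2, r_n = 43.5 kips; interior l_c = 2.25, r_n = 48.94 kips; R_n = 43.5 + 4·48.94 = 239.2 kips → 179 kips.
Block shear: A_gv = 5.195, A_nv = 3.35, A_nt = 0.459 in²; R_n = min(0.6F_uA_nv, 0.6F_yA_gv) + U_bs·F_u·A_nt = 138.8 kips → 104 kips.
Block shear governs: 104 kips.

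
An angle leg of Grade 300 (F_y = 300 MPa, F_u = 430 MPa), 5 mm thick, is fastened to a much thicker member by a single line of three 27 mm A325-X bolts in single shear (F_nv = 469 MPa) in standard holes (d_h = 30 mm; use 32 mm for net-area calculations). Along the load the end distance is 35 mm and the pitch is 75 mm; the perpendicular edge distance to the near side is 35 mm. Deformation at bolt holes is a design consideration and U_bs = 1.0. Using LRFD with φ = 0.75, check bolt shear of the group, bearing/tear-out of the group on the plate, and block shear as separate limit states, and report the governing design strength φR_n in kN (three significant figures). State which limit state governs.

Bolt shear: A_b = π·27²/4 = 572.6 mm²; R_n = 469 × 572.6 × 3 × 1 / 1000 = 805.6 kN → 0.75 × 805.6 = 604 kN.
Bearing: edge l_c = 20, r_n = 51.6 kN; interior l_c = 45, r_n = 116.1 kN; R_n = 51.6 + 2·116.1 = 283.8 kN → 213 kN.
Block shear: A_gv = 925, A_nv = 525, A_nt = 95 mm²; R_n = min(0.6F_uA_nv, 0.6F_yA_gv) + U_bs·F_u·A_nt = 176.3 kN → 132 kN.
Block shear governs: 132 kN.

132 kN (block shear governs)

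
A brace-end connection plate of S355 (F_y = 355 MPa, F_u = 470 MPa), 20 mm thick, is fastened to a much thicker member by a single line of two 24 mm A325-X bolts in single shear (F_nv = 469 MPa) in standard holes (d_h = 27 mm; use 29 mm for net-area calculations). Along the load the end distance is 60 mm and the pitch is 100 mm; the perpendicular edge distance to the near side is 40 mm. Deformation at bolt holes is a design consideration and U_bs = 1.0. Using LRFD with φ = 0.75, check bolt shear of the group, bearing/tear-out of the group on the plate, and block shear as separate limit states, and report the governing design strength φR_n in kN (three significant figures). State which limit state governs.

318 kN (bolt shear governs)

Bolt shear: A_b = π·24²/4 = 452.4 mm²; R_n = 469 × 452.4 × 2 × 1 / 1000 = 424.3 kN → 0.75 × 424.3 = 318 kN.
Bearing: edge l_c = 46.5, r_n = 524.5 kN; interior l_c = 73, r_n = 541.4 kN; R_n = 524.5 + 1·541.4 = 1066 kN → 799 kN.
Block shear: A_gv = 3200, A_nv = 2330, A_nt = 510 mm²; R_n = min(0.6F_uA_nv, 0.6F_yA_gv) + U_bs·F_u·A_nt = 896.8 kN → 673 kN.
Bolt shear governs: 318 kN.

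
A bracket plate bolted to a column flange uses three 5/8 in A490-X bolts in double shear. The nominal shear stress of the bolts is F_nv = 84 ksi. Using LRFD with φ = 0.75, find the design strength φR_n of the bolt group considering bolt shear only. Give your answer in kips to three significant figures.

A_b = π × 0.625² / 4 = 0.3068 in².
R_n = F_nv · A_b · n · n_s = 84 × 0.3068 × 3 × 2 = 154.6 kips.
Design strength φR_n = 0.75 × 154.6 = 116 kips.

116 kips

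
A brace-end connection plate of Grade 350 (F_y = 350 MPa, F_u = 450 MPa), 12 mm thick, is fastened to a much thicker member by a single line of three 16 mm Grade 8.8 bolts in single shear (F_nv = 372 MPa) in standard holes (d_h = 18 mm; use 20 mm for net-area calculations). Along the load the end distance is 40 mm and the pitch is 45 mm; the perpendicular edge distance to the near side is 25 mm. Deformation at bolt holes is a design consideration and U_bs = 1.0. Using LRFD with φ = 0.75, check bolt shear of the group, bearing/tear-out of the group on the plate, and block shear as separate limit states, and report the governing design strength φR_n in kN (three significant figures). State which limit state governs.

168 kN (bolt shear governs)

Bolt shear: A_b = π·16²/4 = 201.1 mm²; R_n = 372 × 201.1 × 3 × 1 / 1000 = 224.4 kN → 0.75 × 224.4 = 168 kN.
Bearing: edge l_c = 31, r_n = 200.9 kN; interior l_c = 27, r_n = 175 kN; R_n = 200.9 + 2·175 = 550.8 kN → 413 kN.
Block shear: A_gv = 1560, A_nv = 960, A_nt = 180 mm²; R_n = min(0.6F_uA_nv, 0.6F_yA_gv) + U_bs·F_u·A_nt = 340.2 kN → 255 kN.
Bolt shear governs: 168 kN.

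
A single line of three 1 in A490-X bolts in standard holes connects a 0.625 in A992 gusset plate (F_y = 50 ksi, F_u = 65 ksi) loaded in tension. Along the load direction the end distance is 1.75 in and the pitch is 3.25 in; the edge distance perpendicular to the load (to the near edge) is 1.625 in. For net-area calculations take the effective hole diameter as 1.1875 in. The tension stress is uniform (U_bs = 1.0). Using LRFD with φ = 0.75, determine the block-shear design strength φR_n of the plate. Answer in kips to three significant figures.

Shear plane L_v = 1.75 + 2·3.25 = 8.25 in; A_gv = 8.25 × 0.625 = 5.156 in².
A_nv = (8.25 − 2.5·1.1875) × 0.625 = 3.301 in².
A_nt = (1.625 − 0.5·1.1875) × 0.625 = 0.6445 in².
0.6 F_u A_nv = 128.7 kips; 0.6 F_y A_gv = 154.7 kips → shear rupture governs the shear term.
R_n = 128.7 + 1.0 × 65 × 0.6445 = 170.6 kips.
Design strength φR_n = 0.75 × 170.6 = 128 kips.

128 kips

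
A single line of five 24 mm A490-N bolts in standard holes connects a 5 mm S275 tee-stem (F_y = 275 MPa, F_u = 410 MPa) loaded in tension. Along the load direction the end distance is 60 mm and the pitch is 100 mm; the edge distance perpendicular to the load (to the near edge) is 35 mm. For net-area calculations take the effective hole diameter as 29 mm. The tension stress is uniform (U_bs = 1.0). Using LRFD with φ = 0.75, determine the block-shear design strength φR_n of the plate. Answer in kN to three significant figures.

316 kN

Shear plane L_v = 60 + 4·100 = 460 mm; A_gv = 460 × 5 = 2300 mm².
A_nv = (460 − 4.5·29) × 5 = 1648 mm².
A_nt = (35 − 0.5·29) × 5 = 102.5 mm².
0.6 F_u A_nv = 405.3 kN; 0.6 F_y A_gv = 379.5 kN → shear yielding governs the shear term.
R_n = 379.5 + 1.0 × 410 × 102.5 / 1000 = 421.5 kN.
Design strength φR_n = 0.75 × 421.5 = 316 kN.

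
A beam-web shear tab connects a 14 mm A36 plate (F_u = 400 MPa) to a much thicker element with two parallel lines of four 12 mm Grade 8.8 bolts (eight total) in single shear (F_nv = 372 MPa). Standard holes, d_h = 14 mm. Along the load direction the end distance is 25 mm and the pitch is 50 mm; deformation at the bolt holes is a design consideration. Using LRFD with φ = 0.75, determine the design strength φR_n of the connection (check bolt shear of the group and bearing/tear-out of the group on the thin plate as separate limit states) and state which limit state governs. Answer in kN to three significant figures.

252 kN (bolt shear governs)

Bolt shear: A_b = π·12²/4 = 113.1 mm²; R_n = 372 × 113.1 × 8 × 1 / 1000 = 336.6 kN → 0.75 × 336.6 = 252 kN.
Bearing (1.2 l_c t F_u ≤ 2.4 d t F_u): upper limit = 2.4·12·14·400 / 1000 = 161.3 kN.
  Edge l_c = 25 − 14/2 = 18 → r_n = 121 kN; interior l_c = 50 − 14 = 36 → r_n = 161.3 kN.
  R_n,bearing = 2·121 + 6·161.3 = 1210 kN → 0.75 × 1210 = 907 kN.
Bolt shear governs: 252 kN.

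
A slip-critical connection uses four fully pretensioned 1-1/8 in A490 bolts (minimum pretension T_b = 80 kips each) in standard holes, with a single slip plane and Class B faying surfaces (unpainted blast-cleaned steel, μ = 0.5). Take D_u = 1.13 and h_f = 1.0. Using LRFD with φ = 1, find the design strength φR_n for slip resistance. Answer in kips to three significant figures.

181 kips

R_n = μ · D_u · h_f · T_b · n_s · n_b = 0.5 × 1.13 × 1.0 × 80 × 1 × 4 = 180.8 kips.
Design strength φR_n = 1 × 180.8 = 181 kips.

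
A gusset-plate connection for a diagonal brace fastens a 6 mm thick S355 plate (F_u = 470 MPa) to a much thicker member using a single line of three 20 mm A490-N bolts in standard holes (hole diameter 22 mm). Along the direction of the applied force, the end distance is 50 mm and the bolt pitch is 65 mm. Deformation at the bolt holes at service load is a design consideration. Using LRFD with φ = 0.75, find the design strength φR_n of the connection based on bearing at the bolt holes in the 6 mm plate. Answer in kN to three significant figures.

Per bolt r_n = 1.2 l_c t F_u ≤ 2.4 d t F_u; upper limit = 2.4 × 20 × 6 × 470 / 1000 = 135.4 kN.
Edge bolt: l_c = 50 − 22/2 = 39 mm → 1.2 × 39 × 6 × 470 / 1000 = 132 → r_n = 132 kN.
Interior bolts: l_c = 65 − 22 = 43 mm → 1.2 × 43 × 6 × 470 / 1000 = 145.5 → r_n = 135.4 kN.
R_n = 1 × 132 + 2 × 135.4 = 402.7 kN.
Design strength φR_n = 0.75 × 402.7 = 302 kN.

302 kN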